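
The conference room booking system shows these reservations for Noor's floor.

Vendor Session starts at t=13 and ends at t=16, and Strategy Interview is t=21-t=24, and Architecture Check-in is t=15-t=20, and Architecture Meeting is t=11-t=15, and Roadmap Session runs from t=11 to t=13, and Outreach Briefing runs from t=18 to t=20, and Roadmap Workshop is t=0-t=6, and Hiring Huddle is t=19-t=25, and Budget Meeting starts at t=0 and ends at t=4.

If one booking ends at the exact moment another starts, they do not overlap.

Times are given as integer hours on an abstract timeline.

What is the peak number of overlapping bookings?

3

Sort all start/end points and keep a running count:
t=0 start Budget Meeting → 1
t=0 start Roadmap Workshop → 2
t=4 end Budget Meeting → 1
t=6 end Roadmap Workshop → 0
t=11 start Architecture Meeting → 1
t=11 start Roadmap Session → 2
t=13 end Roadmap Session → 1
t=13 start Vendor Session → 2
t=15 end Architecture Meeting → 1
t=15 start Architecture Check-in → 2
t=16 end Vendor Session → 1
t=18 start Outreach Briefing → 2
t=19 start Hiring Huddle → 3
t=20 end Architecture Check-in → 2
t=20 end Outreach Briefing → 1
t=21 start Strategy Interview → 2
t=24 end Strategy Interview → 1
t=25 end Hiring Huddle → 0
Peak is 3, at t=19 (Architecture Check-in, Hiring Huddle, Outreach Briefing).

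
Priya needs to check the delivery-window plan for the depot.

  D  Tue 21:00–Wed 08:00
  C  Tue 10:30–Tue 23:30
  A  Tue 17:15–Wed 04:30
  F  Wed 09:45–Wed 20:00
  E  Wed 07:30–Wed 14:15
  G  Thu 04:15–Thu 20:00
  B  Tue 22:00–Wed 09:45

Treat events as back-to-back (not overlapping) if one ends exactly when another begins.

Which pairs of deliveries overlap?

Sorted by start: C, A, D, B, E, F, G.
A starts before C ends → C and A overlap.
D starts before C ends → C and D overlap.
B starts before C ends → C and B overlap.
E starts after C ends, so C has no further overlaps.
D starts before A ends → A and D overlap.
B starts before A ends → A and B overlap.
E starts after A ends, so A has no further overlaps.
B starts before D ends → D and B overlap.
E starts before D ends → D and E overlap.
F starts after D ends, so D has no further overlaps.
E starts before B ends → B and E overlap.
F starts exactly when B ends (back-to-back, no overlap), so B has no further overlaps.
F starts before E ends → E and F overlap.
G starts after E ends.
G starts after F ends.

A & B, A & C, A & D, B & C, B & D, B & E, C & D, D & E, E & F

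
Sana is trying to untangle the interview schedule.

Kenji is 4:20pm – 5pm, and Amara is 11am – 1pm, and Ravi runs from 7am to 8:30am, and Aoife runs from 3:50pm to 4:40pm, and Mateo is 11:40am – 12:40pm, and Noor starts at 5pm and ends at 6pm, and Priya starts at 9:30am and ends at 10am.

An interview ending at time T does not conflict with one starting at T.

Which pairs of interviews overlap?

Amara & Mateo, Aoife & Kenji

Sorted by start: Ravi, Priya, Amara, Mateo, Aoife, Kenji, Noor.
Priya starts after Ravi ends, so nothing later overlaps Ravi either.
Amara starts after Priya ends, so nothing later overlaps Priya either.
Mateo starts before Amara ends → Amara and Mateo overlap.
Aoife starts after Amara ends, so nothing later overlaps Amara either.
Aoife starts after Mateo ends, so nothing later overlaps Mateo either.
Kenji starts before Aoife ends → Aoife and Kenji overlap.
Noor starts after Aoife ends.
Noor starts exactly when Kenji ends (back-to-back, no overlap).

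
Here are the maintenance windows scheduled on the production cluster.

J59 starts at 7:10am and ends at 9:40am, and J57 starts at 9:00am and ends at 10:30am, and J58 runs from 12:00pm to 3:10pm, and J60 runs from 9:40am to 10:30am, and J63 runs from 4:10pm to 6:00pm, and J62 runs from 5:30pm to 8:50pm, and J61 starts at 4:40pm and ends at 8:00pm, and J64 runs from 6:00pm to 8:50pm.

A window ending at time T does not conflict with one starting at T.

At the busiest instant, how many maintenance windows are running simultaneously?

Sweep the timeline, counting +1 at each start and −1 at each end (ends before starts at a tie):
7:10am start J59 → 1
9:00am start J57 → 2
9:40am end J59 → 1
9:40am start J60 → 2
10:30am end J57 → 1
10:30am end J60 → 0
12:00pm start J58 → 1
3:10pm end J58 → 0
4:10pm start J63 → 1
4:40pm start J61 → 2
5:30pm start J62 → 3
6:00pm end J63 → 2
6:00pm start J64 → 3
8:00pm end J61 → 2
8:50pm end J62 → 1
8:50pm end J64 → 0
Peak is 3, at 5:30pm (J61, J62, J63).

3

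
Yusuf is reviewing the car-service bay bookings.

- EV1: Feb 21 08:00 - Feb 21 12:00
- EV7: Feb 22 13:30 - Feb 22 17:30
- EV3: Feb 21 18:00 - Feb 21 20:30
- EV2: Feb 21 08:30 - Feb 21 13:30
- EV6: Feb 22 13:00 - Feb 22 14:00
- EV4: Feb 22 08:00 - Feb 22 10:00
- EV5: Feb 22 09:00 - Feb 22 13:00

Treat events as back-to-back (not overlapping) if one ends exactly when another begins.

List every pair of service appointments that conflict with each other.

EV1 & EV2, EV4 & EV5, EV6 & EV7

Check each pair: they overlap iff neither finishes before the other starts.
Sorted by start: EV1, EV2, EV3, EV4, EV5, EV6, EV7.
EV2 starts before EV1 ends → EV1 and EV2 overlap.
EV3 starts after EV1 ends — done with EV1.
EV3 starts after EV2 ends — done with EV2.
EV4 starts after EV3 ends — done with EV3.
EV5 starts before EV4 ends → EV4 and EV5 overlap.
EV6 starts after EV4 ends — done with EV4.
EV6 starts exactly when EV5 ends (back-to-back, no overlap) — done with EV5.
EV7 starts before EV6 ends → EV6 and EV7 overlap.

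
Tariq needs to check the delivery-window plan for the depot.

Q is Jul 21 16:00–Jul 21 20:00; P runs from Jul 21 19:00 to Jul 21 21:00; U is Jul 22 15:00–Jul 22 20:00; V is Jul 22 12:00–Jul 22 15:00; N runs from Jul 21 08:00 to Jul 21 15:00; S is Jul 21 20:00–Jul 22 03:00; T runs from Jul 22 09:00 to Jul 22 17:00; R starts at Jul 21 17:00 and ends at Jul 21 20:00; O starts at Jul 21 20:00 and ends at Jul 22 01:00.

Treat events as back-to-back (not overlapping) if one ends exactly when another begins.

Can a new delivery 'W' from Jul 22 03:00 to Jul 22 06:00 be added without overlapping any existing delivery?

Yes — the slot is free

N: ends Jul 21 15:00 at or before W starts Jul 22 03:00 → clear.
Q: ends Jul 21 20:00 at or before W starts Jul 22 03:00 → clear.
R: ends Jul 21 20:00 at or before W starts Jul 22 03:00 → clear.
P: ends Jul 21 21:00 at or before W starts Jul 22 03:00 → clear.
O: ends Jul 22 01:00 at or before W starts Jul 22 03:00 → clear.
S: ends Jul 22 03:00 at or before W starts Jul 22 03:00 → clear.
T: starts Jul 22 09:00 at or after W ends Jul 22 06:00 → clear.
V: starts Jul 22 12:00 at or after W ends Jul 22 06:00 → clear.
U: starts Jul 22 15:00 at or after W ends Jul 22 06:00 → clear.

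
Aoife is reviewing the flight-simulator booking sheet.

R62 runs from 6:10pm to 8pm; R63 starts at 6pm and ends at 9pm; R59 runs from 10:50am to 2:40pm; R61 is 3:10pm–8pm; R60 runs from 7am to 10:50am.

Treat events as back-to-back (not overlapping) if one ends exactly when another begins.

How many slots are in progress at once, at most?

Sort all start/end points and keep a running count:
7am start R60 → 1
10:50am end R60 → 0
10:50am start R59 → 1
2:40pm end R59 → 0
3:10pm start R61 → 1
6pm start R63 → 2
6:10pm start R62 → 3
8pm end R61 → 2
8pm end R62 → 1
9pm end R63 → 0
Peak is 3, at 6:10pm (R61, R62, R63).

3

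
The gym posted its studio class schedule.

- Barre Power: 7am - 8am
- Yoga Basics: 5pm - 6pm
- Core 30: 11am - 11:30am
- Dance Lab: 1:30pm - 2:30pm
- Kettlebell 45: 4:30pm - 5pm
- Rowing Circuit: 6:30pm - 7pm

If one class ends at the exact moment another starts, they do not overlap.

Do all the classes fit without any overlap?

Check each pair: they overlap iff neither finishes before the other starts.
Sorted by start: Barre Power, Core 30, Dance Lab, Kettlebell 45, Yoga Basics, Rowing Circuit.
Core 30 starts after Barre Power ends, so Barre Power has no further overlaps.
Dance Lab starts after Core 30 ends, so Core 30 has no further overlaps.
Kettlebell 45 starts after Dance Lab ends, so Dance Lab has no further overlaps.
Yoga Basics starts exactly when Kettlebell 45 ends (back-to-back, no overlap), so Kettlebell 45 has no further overlaps.
Rowing Circuit starts after Yoga Basics ends.
Every pair is clear; the schedule has no overlaps.

Yes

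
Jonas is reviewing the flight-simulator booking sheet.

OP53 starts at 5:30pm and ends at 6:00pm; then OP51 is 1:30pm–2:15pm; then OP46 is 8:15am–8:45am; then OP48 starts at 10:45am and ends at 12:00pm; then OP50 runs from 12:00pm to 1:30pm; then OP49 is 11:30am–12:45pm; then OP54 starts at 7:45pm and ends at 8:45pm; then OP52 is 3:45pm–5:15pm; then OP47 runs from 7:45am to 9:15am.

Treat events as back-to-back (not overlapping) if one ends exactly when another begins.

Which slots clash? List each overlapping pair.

OP46 & OP47, OP48 & OP49, OP49 & OP50

Sorted by start: OP47, OP46, OP48, OP49, OP50, OP51, OP52, OP53, OP54.
OP46 starts before OP47 ends → OP47 and OP46 overlap.
OP48 starts after OP47 ends, so OP47 has no further overlaps.
OP48 starts after OP46 ends, so OP46 has no further overlaps.
OP49 starts before OP48 ends → OP48 and OP49 overlap.
OP50 starts exactly when OP48 ends (back-to-back, no overlap), so OP48 has no further overlaps.
OP50 starts before OP49 ends → OP49 and OP50 overlap.
OP51 starts after OP49 ends, so OP49 has no further overlaps.
OP51 starts exactly when OP50 ends (back-to-back, no overlap), so OP50 has no further overlaps.
OP52 starts after OP51 ends, so OP51 has no further overlaps.
OP53 starts after OP52 ends, so OP52 has no further overlaps.
OP54 starts after OP53 ends.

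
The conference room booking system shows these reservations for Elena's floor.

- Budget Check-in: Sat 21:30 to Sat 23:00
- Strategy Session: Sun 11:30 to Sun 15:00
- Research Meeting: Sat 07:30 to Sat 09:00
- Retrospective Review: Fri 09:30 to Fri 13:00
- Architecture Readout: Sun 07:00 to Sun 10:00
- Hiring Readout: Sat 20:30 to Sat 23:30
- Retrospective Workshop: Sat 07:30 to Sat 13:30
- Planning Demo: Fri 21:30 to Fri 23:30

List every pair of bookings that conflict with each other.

Sorted by start: Retrospective Review, Planning Demo, Retrospective Workshop, Research Meeting, Hiring Readout, Budget Check-in, Architecture Readout, Strategy Session.
Planning Demo starts after Retrospective Review ends, so nothing later overlaps Retrospective Review either.
Retrospective Workshop starts after Planning Demo ends, so nothing later overlaps Planning Demo either.
Research Meeting starts before Retrospective Workshop ends → Retrospective Workshop and Research Meeting overlap.
Hiring Readout starts after Retrospective Workshop ends, so nothing later overlaps Retrospective Workshop either.
Hiring Readout starts after Research Meeting ends, so nothing later overlaps Research Meeting either.
Budget Check-in starts before Hiring Readout ends → Hiring Readout and Budget Check-in overlap.
Architecture Readout starts after Hiring Readout ends, so nothing later overlaps Hiring Readout either.
Architecture Readout starts after Budget Check-in ends, so nothing later overlaps Budget Check-in either.
Strategy Session starts after Architecture Readout ends.

Budget Check-in & Hiring Readout, Research Meeting & Retrospective Workshop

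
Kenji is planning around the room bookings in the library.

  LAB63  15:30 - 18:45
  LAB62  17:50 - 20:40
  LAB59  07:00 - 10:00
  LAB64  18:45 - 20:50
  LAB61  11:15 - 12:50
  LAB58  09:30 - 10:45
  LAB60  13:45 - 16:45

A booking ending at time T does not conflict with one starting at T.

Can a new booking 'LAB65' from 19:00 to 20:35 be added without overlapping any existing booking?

No — it overlaps LAB62, LAB64

LAB59: ends 10:00 at or before LAB65 starts 19:00 → clear.
LAB58: ends 10:45 at or before LAB65 starts 19:00 → clear.
LAB61: ends 12:50 at or before LAB65 starts 19:00 → clear.
LAB60: ends 16:45 at or before LAB65 starts 19:00 → clear.
LAB63: ends 18:45 at or before LAB65 starts 19:00 → clear.
LAB62: starts 17:50 before LAB65 ends 20:35, and ends 20:40 after LAB65 starts 19:00 → overlap.
LAB64: starts 18:45 before LAB65 ends 20:35, and ends 20:50 after LAB65 starts 19:00 → overlap.
LAB65 overlaps LAB62, LAB64.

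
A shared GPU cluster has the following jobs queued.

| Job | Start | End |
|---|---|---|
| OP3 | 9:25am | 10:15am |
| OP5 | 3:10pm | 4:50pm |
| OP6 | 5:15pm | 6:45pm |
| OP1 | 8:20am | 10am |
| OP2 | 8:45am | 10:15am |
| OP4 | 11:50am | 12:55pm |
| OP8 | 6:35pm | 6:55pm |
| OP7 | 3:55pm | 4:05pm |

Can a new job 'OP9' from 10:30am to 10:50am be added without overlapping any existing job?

Yes — the slot is free

OP1: ends 10am at or before OP9 starts 10:30am → clear.
OP2: ends 10:15am at or before OP9 starts 10:30am → clear.
OP3: ends 10:15am at or before OP9 starts 10:30am → clear.
OP4: starts 11:50am at or after OP9 ends 10:50am → clear.
OP5: starts 3:10pm at or after OP9 ends 10:50am → clear.
OP7: starts 3:55pm at or after OP9 ends 10:50am → clear.
OP6: starts 5:15pm at or after OP9 ends 10:50am → clear.
OP8: starts 6:35pm at or after OP9 ends 10:50am → clear.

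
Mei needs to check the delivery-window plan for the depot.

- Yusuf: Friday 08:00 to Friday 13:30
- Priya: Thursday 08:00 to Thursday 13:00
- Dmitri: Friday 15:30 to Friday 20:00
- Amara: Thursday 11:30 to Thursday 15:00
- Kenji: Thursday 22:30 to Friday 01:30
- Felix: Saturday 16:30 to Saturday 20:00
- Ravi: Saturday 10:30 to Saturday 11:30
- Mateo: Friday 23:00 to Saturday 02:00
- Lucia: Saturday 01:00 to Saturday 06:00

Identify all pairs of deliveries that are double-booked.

Two intervals overlap when each starts before the other ends.
Sorted by start: Priya, Amara, Kenji, Yusuf, Dmitri, Mateo, Lucia, Ravi, Felix.
Amara starts before Priya ends → Priya and Amara overlap.
Kenji starts after Priya ends, so Priya has no further overlaps.
Kenji starts after Amara ends, so Amara has no further overlaps.
Yusuf starts after Kenji ends, so Kenji has no further overlaps.
Dmitri starts after Yusuf ends, so Yusuf has no further overlaps.
Mateo starts after Dmitri ends, so Dmitri has no further overlaps.
Lucia starts before Mateo ends → Mateo and Lucia overlap.
Ravi starts after Mateo ends, so Mateo has no further overlaps.
Ravi starts after Lucia ends, so Lucia has no further overlaps.
Felix starts after Ravi ends.

Amara & Priya, Lucia & Mateo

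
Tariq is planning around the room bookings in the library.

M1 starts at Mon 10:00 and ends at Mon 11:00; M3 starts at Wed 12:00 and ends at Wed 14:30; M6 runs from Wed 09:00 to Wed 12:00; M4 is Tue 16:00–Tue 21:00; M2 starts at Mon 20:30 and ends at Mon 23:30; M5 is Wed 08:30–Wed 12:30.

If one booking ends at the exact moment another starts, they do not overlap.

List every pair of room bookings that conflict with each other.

Check each pair: they overlap iff neither finishes before the other starts.
Sorted by start: M1, M2, M4, M5, M6, M3.
M2 starts after M1 ends; M1 is clear from here.
M4 starts after M2 ends; M2 is clear from here.
M5 starts after M4 ends; M4 is clear from here.
M6 starts before M5 ends → M5 and M6 overlap.
M3 starts before M5 ends → M5 and M3 overlap.
M3 starts exactly when M6 ends (back-to-back, no overlap).

M3 & M5, M5 & M6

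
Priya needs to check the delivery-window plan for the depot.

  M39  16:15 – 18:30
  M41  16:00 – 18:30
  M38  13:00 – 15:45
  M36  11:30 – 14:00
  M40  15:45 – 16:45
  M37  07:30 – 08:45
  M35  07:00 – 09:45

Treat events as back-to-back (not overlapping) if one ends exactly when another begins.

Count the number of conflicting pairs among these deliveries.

Sorted by start: M35, M37, M36, M38, M40, M41, M39.
M37 starts before M35 ends → M35 and M37 overlap.
M36 starts after M35 ends — done with M35.
M36 starts after M37 ends — done with M37.
M38 starts before M36 ends → M36 and M38 overlap.
M40 starts after M36 ends — done with M36.
M40 starts exactly when M38 ends (back-to-back, no overlap) — done with M38.
M41 starts before M40 ends → M40 and M41 overlap.
M39 starts before M40 ends → M40 and M39 overlap.
M39 starts before M41 ends → M41 and M39 overlap.
Overlapping pairs: M35 & M37, M36 & M38, M39 & M40, M39 & M41, M40 & M41 — 5 in total.

5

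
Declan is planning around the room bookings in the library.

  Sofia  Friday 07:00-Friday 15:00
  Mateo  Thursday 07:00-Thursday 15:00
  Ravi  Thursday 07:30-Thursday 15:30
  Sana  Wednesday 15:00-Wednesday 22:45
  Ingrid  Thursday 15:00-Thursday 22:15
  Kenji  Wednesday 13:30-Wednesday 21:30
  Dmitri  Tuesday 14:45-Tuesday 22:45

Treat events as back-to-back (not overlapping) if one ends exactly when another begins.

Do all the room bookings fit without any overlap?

No

Sorted by start: Dmitri, Kenji, Sana, Mateo, Ravi, Ingrid, Sofia.
Kenji starts after Dmitri ends; Dmitri is clear from here.
Sana starts before Kenji ends → Kenji and Sana overlap.
That's a conflict, so the schedule is not conflict-free.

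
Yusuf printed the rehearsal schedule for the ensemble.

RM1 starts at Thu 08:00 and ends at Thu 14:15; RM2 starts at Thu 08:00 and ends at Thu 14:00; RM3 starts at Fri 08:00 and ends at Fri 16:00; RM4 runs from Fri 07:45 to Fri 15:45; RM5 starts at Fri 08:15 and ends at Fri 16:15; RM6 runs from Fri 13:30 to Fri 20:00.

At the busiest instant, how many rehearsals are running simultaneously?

4

Sweep the timeline, counting +1 at each start and −1 at each end (ends before starts at a tie):
Thu 08:00 start RM1 → 1
Thu 08:00 start RM2 → 2
Thu 14:00 end RM2 → 1
Thu 14:15 end RM1 → 0
Fri 07:45 start RM4 → 1
Fri 08:00 start RM3 → 2
Fri 08:15 start RM5 → 3
Fri 13:30 start RM6 → 4
Fri 15:45 end RM4 → 3
Fri 16:00 end RM3 → 2
Fri 16:15 end RM5 → 1
Fri 20:00 end RM6 → 0
Peak is 4, at Fri 13:30 (RM3, RM4, RM5, RM6).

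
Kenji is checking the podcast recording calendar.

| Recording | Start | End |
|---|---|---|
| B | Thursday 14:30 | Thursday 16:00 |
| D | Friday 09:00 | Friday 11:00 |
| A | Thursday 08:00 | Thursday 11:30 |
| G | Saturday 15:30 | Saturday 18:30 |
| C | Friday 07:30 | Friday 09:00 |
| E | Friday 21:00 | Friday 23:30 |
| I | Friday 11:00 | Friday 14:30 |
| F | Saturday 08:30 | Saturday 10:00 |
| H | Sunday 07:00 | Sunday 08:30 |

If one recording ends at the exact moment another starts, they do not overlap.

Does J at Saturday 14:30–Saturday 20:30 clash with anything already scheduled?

Yes — it overlaps G

A: ends Thursday 11:30 at or before J starts Saturday 14:30 → clear.
B: ends Thursday 16:00 at or before J starts Saturday 14:30 → clear.
C: ends Friday 09:00 at or before J starts Saturday 14:30 → clear.
D: ends Friday 11:00 at or before J starts Saturday 14:30 → clear.
I: ends Friday 14:30 at or before J starts Saturday 14:30 → clear.
E: ends Friday 23:30 at or before J starts Saturday 14:30 → clear.
F: ends Saturday 10:00 at or before J starts Saturday 14:30 → clear.
G: starts Saturday 15:30 before J ends Saturday 20:30, and ends Saturday 18:30 after J starts Saturday 14:30 → overlap.
H: starts Sunday 07:00 at or after J ends Saturday 20:30 → clear.
J overlaps G.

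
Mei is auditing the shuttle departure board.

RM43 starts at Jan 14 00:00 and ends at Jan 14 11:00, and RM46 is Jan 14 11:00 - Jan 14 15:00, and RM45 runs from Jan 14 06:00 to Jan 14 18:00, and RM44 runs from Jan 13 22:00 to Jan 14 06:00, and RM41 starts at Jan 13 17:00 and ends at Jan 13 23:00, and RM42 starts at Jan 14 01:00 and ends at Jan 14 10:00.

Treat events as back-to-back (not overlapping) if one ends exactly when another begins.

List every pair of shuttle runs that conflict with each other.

RM41 & RM44, RM42 & RM43, RM42 & RM44, RM42 & RM45, RM43 & RM44, RM43 & RM45, RM45 & RM46

Sorted by start: RM41, RM44, RM43, RM42, RM45, RM46.
RM44 starts before RM41 ends → RM41 and RM44 overlap.
RM43 starts after RM41 ends, so nothing later overlaps RM41 either.
RM43 starts before RM44 ends → RM44 and RM43 overlap.
RM42 starts before RM44 ends → RM44 and RM42 overlap.
RM45 starts exactly when RM44 ends (back-to-back, no overlap), so nothing later overlaps RM44 either.
RM42 starts before RM43 ends → RM43 and RM42 overlap.
RM45 starts before RM43 ends → RM43 and RM45 overlap.
RM46 starts exactly when RM43 ends (back-to-back, no overlap).
RM45 starts before RM42 ends → RM42 and RM45 overlap.
RM46 starts after RM42 ends.
RM46 starts before RM45 ends → RM45 and RM46 overlap.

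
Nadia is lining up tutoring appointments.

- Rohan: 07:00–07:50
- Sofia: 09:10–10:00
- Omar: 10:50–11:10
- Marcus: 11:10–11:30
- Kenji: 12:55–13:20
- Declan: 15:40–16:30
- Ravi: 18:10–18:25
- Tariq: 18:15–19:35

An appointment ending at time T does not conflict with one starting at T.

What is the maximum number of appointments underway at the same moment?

2

Sweep the timeline, counting +1 at each start and −1 at each end (ends before starts at a tie):
07:00 start Rohan → 1
07:50 end Rohan → 0
09:10 start Sofia → 1
10:00 end Sofia → 0
10:50 start Omar → 1
11:10 end Omar → 0
11:10 start Marcus → 1
11:30 end Marcus → 0
12:55 start Kenji → 1
13:20 end Kenji → 0
15:40 start Declan → 1
16:30 end Declan → 0
18:10 start Ravi → 1
18:15 start Tariq → 2
18:25 end Ravi → 1
19:35 end Tariq → 0
Peak is 2, at 18:15 (Ravi, Tariq).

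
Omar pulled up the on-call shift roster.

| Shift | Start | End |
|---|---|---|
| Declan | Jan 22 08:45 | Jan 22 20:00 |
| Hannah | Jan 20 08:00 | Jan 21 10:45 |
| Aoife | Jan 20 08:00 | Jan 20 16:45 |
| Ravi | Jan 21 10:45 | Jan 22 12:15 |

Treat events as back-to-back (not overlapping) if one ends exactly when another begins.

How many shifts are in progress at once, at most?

Sort all start/end points and keep a running count:
Jan 20 08:00 start Aoife → 1
Jan 20 08:00 start Hannah → 2
Jan 20 16:45 end Aoife → 1
Jan 21 10:45 end Hannah → 0
Jan 21 10:45 start Ravi → 1
Jan 22 08:45 start Declan → 2
Jan 22 12:15 end Ravi → 1
Jan 22 20:00 end Declan → 0
Peak is 2, at Jan 20 08:00 (Aoife, Hannah).

2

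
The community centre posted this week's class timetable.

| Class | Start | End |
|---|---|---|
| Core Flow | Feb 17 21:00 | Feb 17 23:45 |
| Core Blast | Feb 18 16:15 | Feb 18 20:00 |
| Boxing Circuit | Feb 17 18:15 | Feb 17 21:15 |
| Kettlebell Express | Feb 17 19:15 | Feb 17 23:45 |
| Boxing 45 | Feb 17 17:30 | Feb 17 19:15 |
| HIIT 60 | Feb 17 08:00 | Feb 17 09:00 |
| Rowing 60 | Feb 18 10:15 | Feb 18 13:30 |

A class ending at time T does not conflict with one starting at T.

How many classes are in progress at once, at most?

3

Sort all start/end points and keep a running count:
Feb 17 08:00 start HIIT 60 → 1
Feb 17 09:00 end HIIT 60 → 0
Feb 17 17:30 start Boxing 45 → 1
Feb 17 18:15 start Boxing Circuit → 2
Feb 17 19:15 end Boxing 45 → 1
Feb 17 19:15 start Kettlebell Express → 2
Feb 17 21:00 start Core Flow → 3
Feb 17 21:15 end Boxing Circuit → 2
Feb 17 23:45 end Core Flow → 1
Feb 17 23:45 end Kettlebell Express → 0
Feb 18 10:15 start Rowing 60 → 1
Feb 18 13:30 end Rowing 60 → 0
Feb 18 16:15 start Core Blast → 1
Feb 18 20:00 end Core Blast → 0
Peak is 3, at Feb 17 21:00 (Boxing Circuit, Core Flow, Kettlebell Express).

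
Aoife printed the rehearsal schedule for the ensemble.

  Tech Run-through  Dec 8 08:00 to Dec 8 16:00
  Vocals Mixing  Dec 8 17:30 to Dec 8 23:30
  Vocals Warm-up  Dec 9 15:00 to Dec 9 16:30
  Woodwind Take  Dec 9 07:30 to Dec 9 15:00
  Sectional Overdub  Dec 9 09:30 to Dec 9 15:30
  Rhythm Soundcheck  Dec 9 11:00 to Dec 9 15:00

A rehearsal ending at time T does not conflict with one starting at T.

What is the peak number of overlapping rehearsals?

3

Walk through starts and ends in time order (an end at T is processed before a start at T):
Dec 8 08:00 start Tech Run-through → 1
Dec 8 16:00 end Tech Run-through → 0
Dec 8 17:30 start Vocals Mixing → 1
Dec 8 23:30 end Vocals Mixing → 0
Dec 9 07:30 start Woodwind Take → 1
Dec 9 09:30 start Sectional Overdub → 2
Dec 9 11:00 start Rhythm Soundcheck → 3
Dec 9 15:00 end Rhythm Soundcheck → 2
Dec 9 15:00 end Woodwind Take → 1
Dec 9 15:00 start Vocals Warm-up → 2
Dec 9 15:30 end Sectional Overdub → 1
Dec 9 16:30 end Vocals Warm-up → 0
Peak is 3, at Dec 9 11:00 (Rhythm Soundcheck, Sectional Overdub, Woodwind Take).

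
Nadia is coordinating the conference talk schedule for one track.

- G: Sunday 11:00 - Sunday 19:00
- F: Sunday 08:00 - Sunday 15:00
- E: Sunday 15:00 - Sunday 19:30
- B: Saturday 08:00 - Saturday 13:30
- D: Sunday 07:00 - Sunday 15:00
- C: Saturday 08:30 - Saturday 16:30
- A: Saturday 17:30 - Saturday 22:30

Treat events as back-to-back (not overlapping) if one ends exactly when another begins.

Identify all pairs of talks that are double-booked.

Sorted by start: B, C, A, D, F, G, E.
C starts before B ends → B and C overlap.
A starts after B ends — done with B.
A starts after C ends — done with C.
D starts after A ends — done with A.
F starts before D ends → D and F overlap.
G starts before D ends → D and G overlap.
E starts exactly when D ends (back-to-back, no overlap).
G starts before F ends → F and G overlap.
E starts exactly when F ends (back-to-back, no overlap).
E starts before G ends → G and E overlap.

B & C, D & F, D & G, E & G, F & G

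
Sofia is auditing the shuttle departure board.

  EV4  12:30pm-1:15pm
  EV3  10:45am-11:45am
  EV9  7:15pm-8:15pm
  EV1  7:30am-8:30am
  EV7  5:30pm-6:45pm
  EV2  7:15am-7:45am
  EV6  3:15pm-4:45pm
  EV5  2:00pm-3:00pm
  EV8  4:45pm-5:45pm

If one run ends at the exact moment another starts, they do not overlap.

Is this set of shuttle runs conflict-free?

No

Sorted by start: EV2, EV1, EV3, EV4, EV5, EV6, EV8, EV7, EV9.
EV1 starts before EV2 ends → EV2 and EV1 overlap.
That's a conflict, so the schedule is not conflict-free.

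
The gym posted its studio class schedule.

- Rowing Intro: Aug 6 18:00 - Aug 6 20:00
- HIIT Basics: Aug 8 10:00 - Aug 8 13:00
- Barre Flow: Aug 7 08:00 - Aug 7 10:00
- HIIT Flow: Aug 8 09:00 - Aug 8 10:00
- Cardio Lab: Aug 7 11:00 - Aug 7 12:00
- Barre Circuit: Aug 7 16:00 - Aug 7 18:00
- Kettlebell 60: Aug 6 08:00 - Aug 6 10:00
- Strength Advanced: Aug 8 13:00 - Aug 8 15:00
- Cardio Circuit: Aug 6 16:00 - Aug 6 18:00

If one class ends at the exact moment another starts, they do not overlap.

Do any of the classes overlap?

No

Sorted by start: Kettlebell 60, Cardio Circuit, Rowing Intro, Barre Flow, Cardio Lab, Barre Circuit, HIIT Flow, HIIT Basics, Strength Advanced.
Cardio Circuit starts after Kettlebell 60 ends; Kettlebell 60 is clear from here.
Rowing Intro starts exactly when Cardio Circuit ends (back-to-back, no overlap); Cardio Circuit is clear from here.
Barre Flow starts after Rowing Intro ends; Rowing Intro is clear from here.
Cardio Lab starts after Barre Flow ends; Barre Flow is clear from here.
Barre Circuit starts after Cardio Lab ends; Cardio Lab is clear from here.
HIIT Flow starts after Barre Circuit ends; Barre Circuit is clear from here.
HIIT Basics starts exactly when HIIT Flow ends (back-to-back, no overlap); HIIT Flow is clear from here.
Strength Advanced starts exactly when HIIT Basics ends (back-to-back, no overlap).
Every pair is clear; the schedule has no overlaps.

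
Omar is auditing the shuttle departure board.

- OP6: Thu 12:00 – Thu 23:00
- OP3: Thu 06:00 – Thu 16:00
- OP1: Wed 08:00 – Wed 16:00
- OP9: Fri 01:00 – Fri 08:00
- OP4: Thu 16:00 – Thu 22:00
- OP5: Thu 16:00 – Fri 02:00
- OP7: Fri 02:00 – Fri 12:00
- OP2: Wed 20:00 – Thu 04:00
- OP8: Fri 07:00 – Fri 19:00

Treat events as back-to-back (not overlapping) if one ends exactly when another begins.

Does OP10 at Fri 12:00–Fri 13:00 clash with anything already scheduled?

Yes — it overlaps OP8

OP1: ends Wed 16:00 at or before OP10 starts Fri 12:00 → clear.
OP2: ends Thu 04:00 at or before OP10 starts Fri 12:00 → clear.
OP3: ends Thu 16:00 at or before OP10 starts Fri 12:00 → clear.
OP6: ends Thu 23:00 at or before OP10 starts Fri 12:00 → clear.
OP4: ends Thu 22:00 at or before OP10 starts Fri 12:00 → clear.
OP5: ends Fri 02:00 at or before OP10 starts Fri 12:00 → clear.
OP9: ends Fri 08:00 at or before OP10 starts Fri 12:00 → clear.
OP7: ends Fri 12:00 at or before OP10 starts Fri 12:00 → clear.
OP8: starts Fri 07:00 before OP10 ends Fri 13:00, and ends Fri 19:00 after OP10 starts Fri 12:00 → overlap.
OP10 overlaps OP8.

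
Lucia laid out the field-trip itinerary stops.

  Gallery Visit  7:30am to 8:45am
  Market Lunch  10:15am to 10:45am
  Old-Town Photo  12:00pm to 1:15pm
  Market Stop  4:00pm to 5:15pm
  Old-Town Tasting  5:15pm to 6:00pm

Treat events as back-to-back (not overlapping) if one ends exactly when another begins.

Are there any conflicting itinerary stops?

Two intervals overlap when each starts before the other ends.
Sorted by start: Gallery Visit, Market Lunch, Old-Town Photo, Market Stop, Old-Town Tasting.
Market Lunch starts after Gallery Visit ends, so nothing later overlaps Gallery Visit either.
Old-Town Photo starts after Market Lunch ends, so nothing later overlaps Market Lunch either.
Market Stop starts after Old-Town Photo ends, so nothing later overlaps Old-Town Photo either.
Old-Town Tasting starts exactly when Market Stop ends (back-to-back, no overlap).
Every pair is clear; the schedule has no overlaps.

No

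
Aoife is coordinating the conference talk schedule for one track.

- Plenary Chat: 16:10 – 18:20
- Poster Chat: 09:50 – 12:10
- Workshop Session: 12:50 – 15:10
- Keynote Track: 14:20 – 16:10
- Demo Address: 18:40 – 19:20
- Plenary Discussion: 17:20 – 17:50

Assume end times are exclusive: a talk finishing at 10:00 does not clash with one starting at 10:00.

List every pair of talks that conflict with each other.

Keynote Track & Workshop Session, Plenary Chat & Plenary Discussion

Two intervals overlap when each starts before the other ends.
Sorted by start: Poster Chat, Workshop Session, Keynote Track, Plenary Chat, Plenary Discussion, Demo Address.
Workshop Session starts after Poster Chat ends, so nothing later overlaps Poster Chat either.
Keynote Track starts before Workshop Session ends → Workshop Session and Keynote Track overlap.
Plenary Chat starts after Workshop Session ends, so nothing later overlaps Workshop Session either.
Plenary Chat starts exactly when Keynote Track ends (back-to-back, no overlap), so nothing later overlaps Keynote Track either.
Plenary Discussion starts before Plenary Chat ends → Plenary Chat and Plenary Discussion overlap.
Demo Address starts after Plenary Chat ends.
Demo Address starts after Plenary Discussion ends.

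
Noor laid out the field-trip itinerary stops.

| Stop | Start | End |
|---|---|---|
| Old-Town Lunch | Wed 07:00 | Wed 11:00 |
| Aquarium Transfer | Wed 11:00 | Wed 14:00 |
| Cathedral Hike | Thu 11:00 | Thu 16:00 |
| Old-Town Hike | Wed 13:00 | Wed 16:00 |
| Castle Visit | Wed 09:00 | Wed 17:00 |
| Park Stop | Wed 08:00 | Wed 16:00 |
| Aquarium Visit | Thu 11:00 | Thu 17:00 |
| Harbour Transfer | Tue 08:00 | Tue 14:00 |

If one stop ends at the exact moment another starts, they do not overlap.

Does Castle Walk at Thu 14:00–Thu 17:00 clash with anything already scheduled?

Harbour Transfer: ends Tue 14:00 at or before Castle Walk starts Thu 14:00 → clear.
Old-Town Lunch: ends Wed 11:00 at or before Castle Walk starts Thu 14:00 → clear.
Park Stop: ends Wed 16:00 at or before Castle Walk starts Thu 14:00 → clear.
Castle Visit: ends Wed 17:00 at or before Castle Walk starts Thu 14:00 → clear.
Aquarium Transfer: ends Wed 14:00 at or before Castle Walk starts Thu 14:00 → clear.
Old-Town Hike: ends Wed 16:00 at or before Castle Walk starts Thu 14:00 → clear.
Cathedral Hike: starts Thu 11:00 before Castle Walk ends Thu 17:00, and ends Thu 16:00 after Castle Walk starts Thu 14:00 → overlap.
Aquarium Visit: starts Thu 11:00 before Castle Walk ends Thu 17:00, and ends Thu 17:00 after Castle Walk starts Thu 14:00 → overlap.
Castle Walk overlaps Cathedral Hike, Aquarium Visit.

Yes — it overlaps Aquarium Visit, Cathedral Hike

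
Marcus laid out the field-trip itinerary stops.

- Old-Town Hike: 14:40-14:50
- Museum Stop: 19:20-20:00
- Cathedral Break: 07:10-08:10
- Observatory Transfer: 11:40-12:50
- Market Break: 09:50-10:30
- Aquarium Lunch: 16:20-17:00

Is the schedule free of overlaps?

Yes

Sorted by start: Cathedral Break, Market Break, Observatory Transfer, Old-Town Hike, Aquarium Lunch, Museum Stop.
Market Break starts after Cathedral Break ends, so nothing later overlaps Cathedral Break either.
Observatory Transfer starts after Market Break ends, so nothing later overlaps Market Break either.
Old-Town Hike starts after Observatory Transfer ends, so nothing later overlaps Observatory Transfer either.
Aquarium Lunch starts after Old-Town Hike ends, so nothing later overlaps Old-Town Hike either.
Museum Stop starts after Aquarium Lunch ends.
Every pair is clear; the schedule has no overlaps.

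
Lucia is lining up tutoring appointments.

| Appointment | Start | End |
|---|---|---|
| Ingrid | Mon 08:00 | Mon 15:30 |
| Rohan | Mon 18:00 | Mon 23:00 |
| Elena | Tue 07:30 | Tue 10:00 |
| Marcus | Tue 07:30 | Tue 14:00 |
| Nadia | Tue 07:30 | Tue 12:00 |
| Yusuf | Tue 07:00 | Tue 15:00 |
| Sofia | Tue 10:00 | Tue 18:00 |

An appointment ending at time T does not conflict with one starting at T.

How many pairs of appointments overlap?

9

Check each pair: they overlap iff neither finishes before the other starts.
Sorted by start: Ingrid, Rohan, Yusuf, Elena, Marcus, Nadia, Sofia.
Rohan starts after Ingrid ends — done with Ingrid.
Yusuf starts after Rohan ends — done with Rohan.
Elena starts before Yusuf ends → Yusuf and Elena overlap.
Marcus starts before Yusuf ends → Yusuf and Marcus overlap.
Nadia starts before Yusuf ends → Yusuf and Nadia overlap.
Sofia starts before Yusuf ends → Yusuf and Sofia overlap.
Marcus starts before Elena ends → Elena and Marcus overlap.
Nadia starts before Elena ends → Elena and Nadia overlap.
Sofia starts exactly when Elena ends (back-to-back, no overlap).
Nadia starts before Marcus ends → Marcus and Nadia overlap.
Sofia starts before Marcus ends → Marcus and Sofia overlap.
Sofia starts before Nadia ends → Nadia and Sofia overlap.
Overlapping pairs: Elena & Marcus, Elena & Nadia, Elena & Yusuf, Marcus & Nadia, Marcus & Sofia, Marcus & Yusuf, Nadia & Sofia, Nadia & Yusuf, Sofia & Yusuf — 9 in total.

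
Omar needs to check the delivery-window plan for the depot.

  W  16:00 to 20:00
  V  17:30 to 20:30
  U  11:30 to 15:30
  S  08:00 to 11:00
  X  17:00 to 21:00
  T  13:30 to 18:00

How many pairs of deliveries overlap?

Sorted by start: S, U, T, W, X, V.
U starts after S ends — done with S.
T starts before U ends → U and T overlap.
W starts after U ends — done with U.
W starts before T ends → T and W overlap.
X starts before T ends → T and X overlap.
V starts before T ends → T and V overlap.
X starts before W ends → W and X overlap.
V starts before W ends → W and V overlap.
V starts before X ends → X and V overlap.
Overlapping pairs: T & U, T & V, T & W, T & X, V & W, V & X, W & X — 7 in total.

7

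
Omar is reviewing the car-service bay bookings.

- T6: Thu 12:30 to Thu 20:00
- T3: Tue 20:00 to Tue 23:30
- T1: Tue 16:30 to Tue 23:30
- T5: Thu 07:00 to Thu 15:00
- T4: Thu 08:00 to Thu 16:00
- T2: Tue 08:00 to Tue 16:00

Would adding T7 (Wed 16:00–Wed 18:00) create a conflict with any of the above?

No — it doesn't clash with anything

T2: ends Tue 16:00 at or before T7 starts Wed 16:00 → clear.
T1: ends Tue 23:30 at or before T7 starts Wed 16:00 → clear.
T3: ends Tue 23:30 at or before T7 starts Wed 16:00 → clear.
T5: starts Thu 07:00 at or after T7 ends Wed 18:00 → clear.
T4: starts Thu 08:00 at or after T7 ends Wed 18:00 → clear.
T6: starts Thu 12:30 at or after T7 ends Wed 18:00 → clear.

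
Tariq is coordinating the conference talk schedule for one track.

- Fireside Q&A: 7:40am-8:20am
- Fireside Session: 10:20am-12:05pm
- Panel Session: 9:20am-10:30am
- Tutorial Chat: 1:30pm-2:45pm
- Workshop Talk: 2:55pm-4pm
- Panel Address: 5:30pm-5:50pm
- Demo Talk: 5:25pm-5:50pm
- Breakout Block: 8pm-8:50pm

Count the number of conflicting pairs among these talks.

Sorted by start: Fireside Q&A, Panel Session, Fireside Session, Tutorial Chat, Workshop Talk, Demo Talk, Panel Address, Breakout Block.
Panel Session starts after Fireside Q&A ends, so Fireside Q&A has no further overlaps.
Fireside Session starts before Panel Session ends → Panel Session and Fireside Session overlap.
Tutorial Chat starts after Panel Session ends, so Panel Session has no further overlaps.
Tutorial Chat starts after Fireside Session ends, so Fireside Session has no further overlaps.
Workshop Talk starts after Tutorial Chat ends, so Tutorial Chat has no further overlaps.
Demo Talk starts after Workshop Talk ends, so Workshop Talk has no further overlaps.
Panel Address starts before Demo Talk ends → Demo Talk and Panel Address overlap.
Breakout Block starts after Demo Talk ends.
Breakout Block starts after Panel Address ends.
Overlapping pairs: Demo Talk & Panel Address, Fireside Session & Panel Session — 2 in total.

2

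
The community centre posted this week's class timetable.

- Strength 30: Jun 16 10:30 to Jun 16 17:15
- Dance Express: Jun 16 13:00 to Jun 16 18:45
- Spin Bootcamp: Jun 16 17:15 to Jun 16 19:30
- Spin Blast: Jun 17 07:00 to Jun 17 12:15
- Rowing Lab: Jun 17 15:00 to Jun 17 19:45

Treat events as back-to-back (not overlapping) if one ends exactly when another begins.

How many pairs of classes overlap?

2

Two intervals overlap when each starts before the other ends.
Sorted by start: Strength 30, Dance Express, Spin Bootcamp, Spin Blast, Rowing Lab.
Dance Express starts before Strength 30 ends → Strength 30 and Dance Express overlap.
Spin Bootcamp starts exactly when Strength 30 ends (back-to-back, no overlap), so nothing later overlaps Strength 30 either.
Spin Bootcamp starts before Dance Express ends → Dance Express and Spin Bootcamp overlap.
Spin Blast starts after Dance Express ends, so nothing later overlaps Dance Express either.
Spin Blast starts after Spin Bootcamp ends, so nothing later overlaps Spin Bootcamp either.
Rowing Lab starts after Spin Blast ends.
Overlapping pairs: Dance Express & Spin Bootcamp, Dance Express & Strength 30 — 2 in total.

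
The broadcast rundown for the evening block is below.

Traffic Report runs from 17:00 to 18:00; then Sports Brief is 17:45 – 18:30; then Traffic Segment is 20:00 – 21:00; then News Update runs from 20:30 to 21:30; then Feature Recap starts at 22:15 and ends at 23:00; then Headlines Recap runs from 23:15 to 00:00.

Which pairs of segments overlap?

Two intervals overlap when each starts before the other ends.
Sorted by start: Traffic Report, Sports Brief, Traffic Segment, News Update, Feature Recap, Headlines Recap.
Sports Brief starts before Traffic Report ends → Traffic Report and Sports Brief overlap.
Traffic Segment starts after Traffic Report ends, so nothing later overlaps Traffic Report either.
Traffic Segment starts after Sports Brief ends, so nothing later overlaps Sports Brief either.
News Update starts before Traffic Segment ends → Traffic Segment and News Update overlap.
Feature Recap starts after Traffic Segment ends, so nothing later overlaps Traffic Segment either.
Feature Recap starts after News Update ends, so nothing later overlaps News Update either.
Headlines Recap starts after Feature Recap ends.

News Update & Traffic Segment, Sports Brief & Traffic Report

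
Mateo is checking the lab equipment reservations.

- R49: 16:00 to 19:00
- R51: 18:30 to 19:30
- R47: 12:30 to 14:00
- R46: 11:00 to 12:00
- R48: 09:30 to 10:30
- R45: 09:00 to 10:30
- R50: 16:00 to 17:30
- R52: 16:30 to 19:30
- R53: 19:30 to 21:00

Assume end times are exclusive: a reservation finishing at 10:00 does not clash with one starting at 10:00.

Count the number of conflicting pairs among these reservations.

6

Two intervals overlap when each starts before the other ends.
Sorted by start: R45, R48, R46, R47, R49, R50, R52, R51, R53.
R48 starts before R45 ends → R45 and R48 overlap.
R46 starts after R45 ends, so nothing later overlaps R45 either.
R46 starts after R48 ends, so nothing later overlaps R48 either.
R47 starts after R46 ends, so nothing later overlaps R46 either.
R49 starts after R47 ends, so nothing later overlaps R47 either.
R50 starts before R49 ends → R49 and R50 overlap.
R52 starts before R49 ends → R49 and R52 overlap.
R51 starts before R49 ends → R49 and R51 overlap.
R53 starts after R49 ends.
R52 starts before R50 ends → R50 and R52 overlap.
R51 starts after R50 ends, so nothing later overlaps R50 either.
R51 starts before R52 ends → R52 and R51 overlap.
R53 starts exactly when R52 ends (back-to-back, no overlap).
R53 starts exactly when R51 ends (back-to-back, no overlap).
Overlapping pairs: R45 & R48, R49 & R50, R49 & R51, R49 & R52, R50 & R52, R51 & R52 — 6 in total.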